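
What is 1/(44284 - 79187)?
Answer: -1/34903 ≈ -2.8651e-5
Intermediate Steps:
1/(44284 - 79187) = 1/(-34903) = -1/34903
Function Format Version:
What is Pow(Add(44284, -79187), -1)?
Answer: Rational(-1, 34903) ≈ -2.8651e-5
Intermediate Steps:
Pow(Add(44284, -79187), -1) = Pow(-34903, -1) = Rational(-1, 34903)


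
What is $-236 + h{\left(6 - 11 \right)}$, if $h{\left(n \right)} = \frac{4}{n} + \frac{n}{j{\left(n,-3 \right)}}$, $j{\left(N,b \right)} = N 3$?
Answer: $- \frac{3547}{15} \approx -236.47$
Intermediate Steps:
$j{\left(N,b \right)} = 3 N$
$h{\left(n \right)} = \frac{1}{3} + \frac{4}{n}$ ($h{\left(n \right)} = \frac{4}{n} + \frac{n}{3 n} = \frac{4}{n} + n \frac{1}{3 n} = \frac{4}{n} + \frac{1}{3} = \frac{1}{3} + \frac{4}{n}$)
$-236 + h{\left(6 - 11 \right)} = -236 + \frac{12 + \left(6 - 11\right)}{3 \left(6 - 11\right)} = -236 + \frac{12 - 5}{3 \left(-5\right)} = -236 + \frac{1}{3} \left(- \frac{1}{5}\right) 7 = -236 - \frac{7}{15} = - \frac{3547}{15}$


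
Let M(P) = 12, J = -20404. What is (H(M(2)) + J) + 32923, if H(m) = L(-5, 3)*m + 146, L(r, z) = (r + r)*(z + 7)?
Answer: 11465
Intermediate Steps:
L(r, z) = 2*r*(7 + z) (L(r, z) = (2*r)*(7 + z) = 2*r*(7 + z))
H(m) = 146 - 100*m (H(m) = (2*(-5)*(7 + 3))*m + 146 = (2*(-5)*10)*m + 146 = -100*m + 146 = 146 - 100*m)
(H(M(2)) + J) + 32923 = ((146 - 100*12) - 20404) + 32923 = ((146 - 1200) - 20404) + 32923 = (-1054 - 20404) + 32923 = -21458 + 32923 = 11465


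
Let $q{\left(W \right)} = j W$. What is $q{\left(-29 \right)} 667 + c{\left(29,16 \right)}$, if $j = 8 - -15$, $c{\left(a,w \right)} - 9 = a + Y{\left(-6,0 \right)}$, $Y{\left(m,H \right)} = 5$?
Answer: $-444846$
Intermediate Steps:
$c{\left(a,w \right)} = 14 + a$ ($c{\left(a,w \right)} = 9 + \left(a + 5\right) = 9 + \left(5 + a\right) = 14 + a$)
$j = 23$ ($j = 8 + 15 = 23$)
$q{\left(W \right)} = 23 W$
$q{\left(-29 \right)} 667 + c{\left(29,16 \right)} = 23 \left(-29\right) 667 + \left(14 + 29\right) = \left(-667\right) 667 + 43 = -444889 + 43 = -444846$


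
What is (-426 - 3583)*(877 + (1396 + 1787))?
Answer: -16276540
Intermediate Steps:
(-426 - 3583)*(877 + (1396 + 1787)) = -4009*(877 + 3183) = -4009*4060 = -16276540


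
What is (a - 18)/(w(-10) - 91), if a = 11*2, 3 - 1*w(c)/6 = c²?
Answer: -4/673 ≈ -0.0059435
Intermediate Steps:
w(c) = 18 - 6*c²
a = 22
(a - 18)/(w(-10) - 91) = (22 - 18)/((18 - 6*(-10)²) - 91) = 4/((18 - 6*100) - 91) = 4/((18 - 600) - 91) = 4/(-582 - 91) = 4/(-673) = 4*(-1/673) = -4/673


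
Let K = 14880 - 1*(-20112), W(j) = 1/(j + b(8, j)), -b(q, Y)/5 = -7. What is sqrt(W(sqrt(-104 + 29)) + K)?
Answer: sqrt(34992 + 1/(35 + 5*I*sqrt(3))) ≈ 187.06 - 0.e-5*I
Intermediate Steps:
b(q, Y) = 35 (b(q, Y) = -5*(-7) = 35)
W(j) = 1/(35 + j) (W(j) = 1/(j + 35) = 1/(35 + j))
K = 34992 (K = 14880 + 20112 = 34992)
sqrt(W(sqrt(-104 + 29)) + K) = sqrt(1/(35 + sqrt(-104 + 29)) + 34992) = sqrt(1/(35 + sqrt(-75)) + 34992) = sqrt(1/(35 + 5*I*sqrt(3)) + 34992) = sqrt(34992 + 1/(35 + 5*I*sqrt(3)))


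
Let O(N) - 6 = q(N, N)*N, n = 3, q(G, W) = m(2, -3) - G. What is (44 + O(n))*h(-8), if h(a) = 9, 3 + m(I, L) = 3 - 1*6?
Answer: 207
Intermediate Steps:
m(I, L) = -6 (m(I, L) = -3 + (3 - 1*6) = -3 + (3 - 6) = -3 - 3 = -6)
q(G, W) = -6 - G
O(N) = 6 + N*(-6 - N) (O(N) = 6 + (-6 - N)*N = 6 + N*(-6 - N))
(44 + O(n))*h(-8) = (44 + (6 - 1*3*(6 + 3)))*9 = (44 + (6 - 1*3*9))*9 = (44 + (6 - 27))*9 = (44 - 21)*9 = 23*9 = 207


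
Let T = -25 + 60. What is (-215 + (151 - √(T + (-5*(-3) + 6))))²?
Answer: 4152 + 256*√14 ≈ 5109.9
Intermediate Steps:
T = 35
(-215 + (151 - √(T + (-5*(-3) + 6))))² = (-215 + (151 - √(35 + (-5*(-3) + 6))))² = (-215 + (151 - √(35 + (15 + 6))))² = (-215 + (151 - √(35 + 21)))² = (-215 + (151 - √56))² = (-215 + (151 - 2*√14))² = (-64 - 2*√14)²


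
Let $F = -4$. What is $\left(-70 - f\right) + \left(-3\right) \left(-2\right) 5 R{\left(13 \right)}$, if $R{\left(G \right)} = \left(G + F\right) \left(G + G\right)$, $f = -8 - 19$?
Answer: $6977$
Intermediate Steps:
$f = -27$
$R{\left(G \right)} = 2 G \left(-4 + G\right)$ ($R{\left(G \right)} = \left(G - 4\right) \left(G + G\right) = \left(-4 + G\right) 2 G = 2 G \left(-4 + G\right)$)
$\left(-70 - f\right) + \left(-3\right) \left(-2\right) 5 R{\left(13 \right)} = \left(-70 - -27\right) + \left(-3\right) \left(-2\right) 5 \cdot 2 \cdot 13 \left(-4 + 13\right) = \left(-70 + 27\right) + 6 \cdot 5 \cdot 2 \cdot 13 \cdot 9 = -43 + 30 \cdot 234 = -43 + 7020 = 6977$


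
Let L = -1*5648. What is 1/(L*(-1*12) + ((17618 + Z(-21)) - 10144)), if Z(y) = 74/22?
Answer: 11/827787 ≈ 1.3288e-5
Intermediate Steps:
Z(y) = 37/11 (Z(y) = 74*(1/22) = 37/11)
L = -5648
1/(L*(-1*12) + ((17618 + Z(-21)) - 10144)) = 1/(-(-5648)*12 + ((17618 + 37/11) - 10144)) = 1/(-5648*(-12) + (193835/11 - 10144)) = 1/(67776 + 82251/11) = 1/(827787/11) = 11/827787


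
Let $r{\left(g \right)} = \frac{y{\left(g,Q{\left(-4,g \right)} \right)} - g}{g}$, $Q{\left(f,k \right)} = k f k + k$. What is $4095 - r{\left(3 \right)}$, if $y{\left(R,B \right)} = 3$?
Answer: $4095$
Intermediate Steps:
$Q{\left(f,k \right)} = k + f k^{2}$ ($Q{\left(f,k \right)} = f k k + k = f k^{2} + k = k + f k^{2}$)
$r{\left(g \right)} = \frac{3 - g}{g}$
$4095 - r{\left(3 \right)} = 4095 - \frac{3 - 3}{3} = 4095 - \frac{1}{3} \cdot 0 = 4095 - 0 = 4095 + 0 = 4095$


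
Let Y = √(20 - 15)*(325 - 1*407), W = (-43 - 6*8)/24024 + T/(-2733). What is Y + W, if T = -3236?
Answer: 94619/80168 - 82*√5 ≈ -182.18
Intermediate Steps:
W = 94619/80168 (W = (-43 - 6*8)/24024 - 3236/(-2733) = (-43 - 48)*(1/24024) - 3236*(-1/2733) = -91*1/24024 + 3236/2733 = -1/264 + 3236/2733 = 94619/80168 ≈ 1.1803)
Y = -82*√5 (Y = √5*(325 - 407) = √5*(-82) = -82*√5 ≈ -183.36)
Y + W = -82*√5 + 94619/80168 = 94619/80168 - 82*√5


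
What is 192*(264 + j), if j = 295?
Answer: 107328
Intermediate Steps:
192*(264 + j) = 192*(264 + 295) = 192*559 = 107328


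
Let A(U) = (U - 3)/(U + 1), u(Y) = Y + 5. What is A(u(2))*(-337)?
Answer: -337/2 ≈ -168.50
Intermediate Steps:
u(Y) = 5 + Y
A(U) = (-3 + U)/(1 + U)
A(u(2))*(-337) = ((-3 + (5 + 2))/(1 + (5 + 2)))*(-337) = ((-3 + 7)/(1 + 7))*(-337) = (4/8)*(-337) = ((⅛)*4)*(-337) = (½)*(-337) = -337/2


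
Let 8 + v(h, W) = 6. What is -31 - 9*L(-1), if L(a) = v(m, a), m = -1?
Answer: -13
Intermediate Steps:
v(h, W) = -2 (v(h, W) = -8 + 6 = -2)
L(a) = -2
-31 - 9*L(-1) = -31 - 9*(-2) = -31 + 18 = -13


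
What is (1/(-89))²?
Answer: 1/7921 ≈ 0.00012625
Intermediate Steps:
(1/(-89))² = (-1/89)² = 1/7921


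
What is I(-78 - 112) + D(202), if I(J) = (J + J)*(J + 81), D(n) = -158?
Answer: 41262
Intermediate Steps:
I(J) = 2*J*(81 + J) (I(J) = (2*J)*(81 + J) = 2*J*(81 + J))
I(-78 - 112) + D(202) = 2*(-78 - 112)*(81 + (-78 - 112)) - 158 = 2*(-190)*(81 - 190) - 158 = 2*(-190)*(-109) - 158 = 41420 - 158 = 41262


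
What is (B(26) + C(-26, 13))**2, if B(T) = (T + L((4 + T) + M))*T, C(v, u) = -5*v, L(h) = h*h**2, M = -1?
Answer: 403123406400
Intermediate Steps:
L(h) = h**3
B(T) = T*(T + (3 + T)**3) (B(T) = (T + ((4 + T) - 1)**3)*T = (T + (3 + T)**3)*T = T*(T + (3 + T)**3))
(B(26) + C(-26, 13))**2 = (26*(26 + (3 + 26)**3) - 5*(-26))**2 = (26*(26 + 29**3) + 130)**2 = (26*(26 + 24389) + 130)**2 = (26*24415 + 130)**2 = (634790 + 130)**2 = 634920**2 = 403123406400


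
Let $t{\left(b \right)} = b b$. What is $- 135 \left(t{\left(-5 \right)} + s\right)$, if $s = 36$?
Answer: $-8235$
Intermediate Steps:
$t{\left(b \right)} = b^{2}$
$- 135 \left(t{\left(-5 \right)} + s\right) = - 135 \left(\left(-5\right)^{2} + 36\right) = - 135 \left(25 + 36\right) = \left(-135\right) 61 = -8235$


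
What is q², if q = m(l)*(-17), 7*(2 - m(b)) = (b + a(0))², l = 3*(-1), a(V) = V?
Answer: 7225/49 ≈ 147.45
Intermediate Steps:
l = -3
m(b) = 2 - b²/7 (m(b) = 2 - (b + 0)²/7 = 2 - b²/7)
q = -85/7 (q = (2 - ⅐*(-3)²)*(-17) = (2 - ⅐*9)*(-17) = (2 - 9/7)*(-17) = (5/7)*(-17) = -85/7 ≈ -12.143)
q² = (-85/7)² = 7225/49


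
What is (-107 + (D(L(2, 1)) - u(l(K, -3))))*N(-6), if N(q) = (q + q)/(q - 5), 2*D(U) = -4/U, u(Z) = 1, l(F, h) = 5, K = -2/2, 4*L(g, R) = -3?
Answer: -1264/11 ≈ -114.91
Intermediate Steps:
L(g, R) = -¾ (L(g, R) = (¼)*(-3) = -¾)
K = -1 (K = -2*½ = -1)
D(U) = -2/U (D(U) = (-4/U)/2 = -2/U)
N(q) = 2*q/(-5 + q) (N(q) = (2*q)/(-5 + q) = 2*q/(-5 + q))
(-107 + (D(L(2, 1)) - u(l(K, -3))))*N(-6) = (-107 + (-2/(-¾) - 1*1))*(2*(-6)/(-5 - 6)) = (-107 + (-2*(-4/3) - 1))*(2*(-6)/(-11)) = (-107 + (8/3 - 1))*(2*(-6)*(-1/11)) = (-107 + 5/3)*(12/11) = -316/3*12/11 = -1264/11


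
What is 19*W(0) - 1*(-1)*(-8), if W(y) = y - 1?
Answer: -27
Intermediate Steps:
W(y) = -1 + y
19*W(0) - 1*(-1)*(-8) = 19*(-1 + 0) - 1*(-1)*(-8) = 19*(-1) + 1*(-8) = -19 - 8 = -27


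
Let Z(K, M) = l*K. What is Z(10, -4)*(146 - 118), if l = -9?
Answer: -2520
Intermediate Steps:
Z(K, M) = -9*K
Z(10, -4)*(146 - 118) = (-9*10)*(146 - 118) = -90*28 = -2520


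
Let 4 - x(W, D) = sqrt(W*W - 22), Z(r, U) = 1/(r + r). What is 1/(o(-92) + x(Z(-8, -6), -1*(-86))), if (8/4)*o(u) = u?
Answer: -3584/152405 + 16*I*sqrt(5631)/457215 ≈ -0.023516 + 0.002626*I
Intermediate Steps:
Z(r, U) = 1/(2*r)
x(W, D) = 4 - sqrt(-22 + W**2) (x(W, D) = 4 - sqrt(W*W - 22) = 4 - sqrt(W**2 - 22) = 4 - sqrt(-22 + W**2))
o(u) = u/2
1/(o(-92) + x(Z(-8, -6), -1*(-86))) = 1/((1/2)*(-92) + (4 - sqrt(-22 + ((1/2)/(-8))**2))) = 1/(-46 + (4 - sqrt(-22 + ((1/2)*(-1/8))**2))) = 1/(-46 + (4 - sqrt(-22 + (-1/16)**2))) = 1/(-46 + (4 - sqrt(-22 + 1/256))) = 1/(-46 + (4 - sqrt(-5631/256))) = 1/(-46 + (4 - I*sqrt(5631)/16)) = 1/(-42 - I*sqrt(5631)/16)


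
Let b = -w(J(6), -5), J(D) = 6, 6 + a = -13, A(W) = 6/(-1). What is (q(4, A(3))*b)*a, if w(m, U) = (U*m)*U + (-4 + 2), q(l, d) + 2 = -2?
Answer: -11248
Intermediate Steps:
A(W) = -6 (A(W) = 6*(-1) = -6)
q(l, d) = -4 (q(l, d) = -2 - 2 = -4)
a = -19 (a = -6 - 13 = -19)
w(m, U) = -2 + m*U**2 (w(m, U) = m*U**2 - 2 = -2 + m*U**2)
b = -148 (b = -(-2 + 6*(-5)**2) = -(-2 + 6*25) = -(-2 + 150) = -1*148 = -148)
(q(4, A(3))*b)*a = -4*(-148)*(-19) = 592*(-19) = -11248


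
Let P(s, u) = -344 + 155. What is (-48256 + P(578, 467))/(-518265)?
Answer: 9689/103653 ≈ 0.093475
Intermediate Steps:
P(s, u) = -189
(-48256 + P(578, 467))/(-518265) = (-48256 - 189)/(-518265) = -48445*(-1/518265) = 9689/103653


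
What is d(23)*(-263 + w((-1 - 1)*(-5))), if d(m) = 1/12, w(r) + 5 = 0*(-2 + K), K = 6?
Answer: -67/3 ≈ -22.333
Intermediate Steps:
w(r) = -5 (w(r) = -5 + 0*(-2 + 6) = -5 + 0*4 = -5 + 0 = -5)
d(m) = 1/12
d(23)*(-263 + w((-1 - 1)*(-5))) = (-263 - 5)/12 = (1/12)*(-268) = -67/3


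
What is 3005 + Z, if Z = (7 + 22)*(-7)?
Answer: 2802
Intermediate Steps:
Z = -203 (Z = 29*(-7) = -203)
3005 + Z = 3005 - 203 = 2802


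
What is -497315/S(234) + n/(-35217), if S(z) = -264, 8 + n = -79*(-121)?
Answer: 5837140297/3099096 ≈ 1883.5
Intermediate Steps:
n = 9551 (n = -8 - 79*(-121) = -8 + 9559 = 9551)
-497315/S(234) + n/(-35217) = -497315/(-264) + 9551/(-35217) = -497315*(-1/264) + 9551*(-1/35217) = 497315/264 - 9551/35217 = 5837140297/3099096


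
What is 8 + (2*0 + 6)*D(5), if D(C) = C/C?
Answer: 14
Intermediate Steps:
D(C) = 1
8 + (2*0 + 6)*D(5) = 8 + (2*0 + 6)*1 = 8 + (0 + 6)*1 = 8 + 6*1 = 8 + 6 = 14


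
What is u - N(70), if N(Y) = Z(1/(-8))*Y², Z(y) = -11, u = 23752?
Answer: 77652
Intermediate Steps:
N(Y) = -11*Y²
u - N(70) = 23752 - (-11)*70² = 23752 - (-11)*4900 = 23752 - 1*(-53900) = 23752 + 53900 = 77652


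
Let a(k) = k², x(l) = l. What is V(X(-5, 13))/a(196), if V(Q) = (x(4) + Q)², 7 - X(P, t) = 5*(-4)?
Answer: 961/38416 ≈ 0.025016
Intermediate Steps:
X(P, t) = 27 (X(P, t) = 7 - 5*(-4) = 7 - 1*(-20) = 7 + 20 = 27)
V(Q) = (4 + Q)²
V(X(-5, 13))/a(196) = (4 + 27)²/(196²) = 31²/38416 = 961*(1/38416) = 961/38416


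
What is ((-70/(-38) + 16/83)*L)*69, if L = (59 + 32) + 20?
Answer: 24577731/1577 ≈ 15585.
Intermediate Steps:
L = 111 (L = 91 + 20 = 111)
((-70/(-38) + 16/83)*L)*69 = ((-70/(-38) + 16/83)*111)*69 = ((-70*(-1/38) + 16*(1/83))*111)*69 = ((35/19 + 16/83)*111)*69 = ((3209/1577)*111)*69 = (356199/1577)*69 = 24577731/1577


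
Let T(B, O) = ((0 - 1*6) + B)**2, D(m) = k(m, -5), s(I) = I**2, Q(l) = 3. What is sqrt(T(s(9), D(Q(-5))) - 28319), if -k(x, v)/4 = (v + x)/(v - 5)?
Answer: I*sqrt(22694) ≈ 150.65*I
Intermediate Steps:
k(x, v) = -4*(v + x)/(-5 + v) (k(x, v) = -4*(v + x)/(v - 5) = -4*(v + x)/(-5 + v))
D(m) = -2 + 2*m/5 (D(m) = 4*(-1*(-5) - m)/(-5 - 5) = 4*(5 - m)/(-10) = 4*(-1/10)*(5 - m) = -2 + 2*m/5)
T(B, O) = (-6 + B)**2 (T(B, O) = ((0 - 6) + B)**2 = (-6 + B)**2)
sqrt(T(s(9), D(Q(-5))) - 28319) = sqrt((-6 + 9**2)**2 - 28319) = sqrt((-6 + 81)**2 - 28319) = sqrt(75**2 - 28319) = sqrt(5625 - 28319) = sqrt(-22694) = I*sqrt(22694)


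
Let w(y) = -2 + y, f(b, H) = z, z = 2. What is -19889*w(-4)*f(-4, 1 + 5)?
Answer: 238668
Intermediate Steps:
f(b, H) = 2
-19889*w(-4)*f(-4, 1 + 5) = -19889*(-2 - 4)*2 = -(-119334)*2 = -19889*(-12) = 238668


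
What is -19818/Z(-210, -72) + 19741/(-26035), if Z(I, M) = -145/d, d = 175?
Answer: 18058084561/755015 ≈ 23918.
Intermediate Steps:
Z(I, M) = -29/35 (Z(I, M) = -145/175 = -145*1/175 = -29/35)
-19818/Z(-210, -72) + 19741/(-26035) = -19818/(-29/35) + 19741/(-26035) = -19818*(-35/29) + 19741*(-1/26035) = 693630/29 - 19741/26035 = 18058084561/755015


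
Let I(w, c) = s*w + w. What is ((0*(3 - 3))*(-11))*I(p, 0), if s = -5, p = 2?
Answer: 0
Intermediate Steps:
I(w, c) = -4*w (I(w, c) = -5*w + w = -4*w)
((0*(3 - 3))*(-11))*I(p, 0) = ((0*(3 - 3))*(-11))*(-4*2) = ((0*0)*(-11))*(-8) = (0*(-11))*(-8) = 0*(-8) = 0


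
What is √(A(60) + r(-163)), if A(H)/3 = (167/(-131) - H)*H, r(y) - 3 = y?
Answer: 2*I*√48005605/131 ≈ 105.78*I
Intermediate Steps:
r(y) = 3 + y
A(H) = 3*H*(-167/131 - H) (A(H) = 3*((167/(-131) - H)*H) = 3*((167*(-1/131) - H)*H) = 3*((-167/131 - H)*H) = 3*(H*(-167/131 - H)) = 3*H*(-167/131 - H))
√(A(60) + r(-163)) = √(-3/131*60*(167 + 131*60) + (3 - 163)) = √(-3/131*60*(167 + 7860) - 160) = √(-3/131*60*8027 - 160) = √(-1444860/131 - 160) = √(-1465820/131) = 2*I*√48005605/131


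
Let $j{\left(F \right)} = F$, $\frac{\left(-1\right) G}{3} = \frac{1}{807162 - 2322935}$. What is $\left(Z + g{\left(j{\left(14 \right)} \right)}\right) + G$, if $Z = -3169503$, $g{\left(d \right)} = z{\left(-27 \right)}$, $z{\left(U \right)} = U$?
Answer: $- \frac{4804287996687}{1515773} \approx -3.1695 \cdot 10^{6}$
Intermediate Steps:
$G = \frac{3}{1515773}$ ($G = - \frac{3}{807162 - 2322935} = - \frac{3}{-1515773} = \left(-3\right) \left(- \frac{1}{1515773}\right) = \frac{3}{1515773} \approx 1.9792 \cdot 10^{-6}$)
$g{\left(d \right)} = -27$
$\left(Z + g{\left(j{\left(14 \right)} \right)}\right) + G = \left(-3169503 - 27\right) + \frac{3}{1515773} = -3169530 + \frac{3}{1515773} = - \frac{4804287996687}{1515773}$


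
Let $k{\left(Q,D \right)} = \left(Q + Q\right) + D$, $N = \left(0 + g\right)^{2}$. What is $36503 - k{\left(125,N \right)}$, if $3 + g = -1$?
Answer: $36237$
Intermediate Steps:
$g = -4$ ($g = -3 - 1 = -4$)
$N = 16$ ($N = \left(0 - 4\right)^{2} = \left(-4\right)^{2} = 16$)
$k{\left(Q,D \right)} = D + 2 Q$ ($k{\left(Q,D \right)} = 2 Q + D = D + 2 Q$)
$36503 - k{\left(125,N \right)} = 36503 - \left(16 + 2 \cdot 125\right) = 36503 - \left(16 + 250\right) = 36503 - 266 = 36237$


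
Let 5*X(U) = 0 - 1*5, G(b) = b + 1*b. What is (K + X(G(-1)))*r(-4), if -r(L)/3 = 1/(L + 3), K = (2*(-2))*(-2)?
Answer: 21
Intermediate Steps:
G(b) = 2*b (G(b) = b + b = 2*b)
X(U) = -1 (X(U) = (0 - 1*5)/5 = (0 - 5)/5 = (⅕)*(-5) = -1)
K = 8 (K = -4*(-2) = 8)
r(L) = -3/(3 + L) (r(L) = -3/(L + 3) = -3/(3 + L))
(K + X(G(-1)))*r(-4) = (8 - 1)*(-3/(3 - 4)) = 7*(-3/(-1)) = 7*(-3*(-1)) = 7*3 = 21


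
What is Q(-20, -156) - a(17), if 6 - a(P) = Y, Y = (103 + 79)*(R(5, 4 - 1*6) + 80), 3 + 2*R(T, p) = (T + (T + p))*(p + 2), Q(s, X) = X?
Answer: 14125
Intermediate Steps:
R(T, p) = -3/2 + (2 + p)*(p + 2*T)/2 (R(T, p) = -3/2 + ((T + (T + p))*(p + 2))/2 = -3/2 + ((p + 2*T)*(2 + p))/2 = -3/2 + ((2 + p)*(p + 2*T))/2 = -3/2 + (2 + p)*(p + 2*T)/2)
Y = 14287 (Y = (103 + 79)*((-3/2 + (4 - 1*6) + (4 - 1*6)²/2 + 2*5 + 5*(4 - 1*6)) + 80) = 182*((-3/2 + (4 - 6) + (4 - 6)²/2 + 10 + 5*(4 - 6)) + 80) = 182*((-3/2 - 2 + (½)*(-2)² + 10 + 5*(-2)) + 80) = 182*((-3/2 - 2 + (½)*4 + 10 - 10) + 80) = 182*((-3/2 - 2 + 2 + 10 - 10) + 80) = 182*(-3/2 + 80) = 182*(157/2) = 14287)
a(P) = -14281 (a(P) = 6 - 1*14287 = 6 - 14287 = -14281)
Q(-20, -156) - a(17) = -156 - 1*(-14281) = -156 + 14281 = 14125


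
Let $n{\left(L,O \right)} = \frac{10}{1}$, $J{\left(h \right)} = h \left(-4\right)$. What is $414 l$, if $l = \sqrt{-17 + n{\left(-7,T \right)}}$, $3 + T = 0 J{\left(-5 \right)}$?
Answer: $414 i \sqrt{7} \approx 1095.3 i$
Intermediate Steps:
$J{\left(h \right)} = - 4 h$
$T = -3$ ($T = -3 + 0 \left(\left(-4\right) \left(-5\right)\right) = -3 + 0 \cdot 20 = -3 + 0 = -3$)
$n{\left(L,O \right)} = 10$ ($n{\left(L,O \right)} = 10 \cdot 1 = 10$)
$l = i \sqrt{7}$ ($l = \sqrt{-17 + 10} = \sqrt{-7} = i \sqrt{7} \approx 2.6458 i$)
$414 l = 414 i \sqrt{7}$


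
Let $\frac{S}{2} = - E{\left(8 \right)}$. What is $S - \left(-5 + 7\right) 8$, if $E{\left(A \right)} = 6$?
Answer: $-28$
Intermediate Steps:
$S = -12$ ($S = 2 \left(\left(-1\right) 6\right) = 2 \left(-6\right) = -12$)
$S - \left(-5 + 7\right) 8 = -12 - \left(-5 + 7\right) 8 = -12 - 2 \cdot 8 = -12 - 16 = -28$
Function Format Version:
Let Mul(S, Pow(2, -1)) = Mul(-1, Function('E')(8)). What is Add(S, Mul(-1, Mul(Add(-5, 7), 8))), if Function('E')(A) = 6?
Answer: -28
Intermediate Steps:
S = -12 (S = Mul(2, Mul(-1, 6)) = Mul(2, -6) = -12)
Add(S, Mul(-1, Mul(Add(-5, 7), 8))) = Add(-12, Mul(-1, Mul(Add(-5, 7), 8))) = Add(-12, Mul(-1, Mul(2, 8))) = Add(-12, Mul(-1, 16)) = Add(-12, -16) = -28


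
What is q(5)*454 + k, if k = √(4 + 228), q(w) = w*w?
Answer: 11350 + 2*√58 ≈ 11365.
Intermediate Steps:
q(w) = w²
k = 2*√58 (k = √232 = 2*√58 ≈ 15.232)
q(5)*454 + k = 5²*454 + 2*√58 = 25*454 + 2*√58 = 11350 + 2*√58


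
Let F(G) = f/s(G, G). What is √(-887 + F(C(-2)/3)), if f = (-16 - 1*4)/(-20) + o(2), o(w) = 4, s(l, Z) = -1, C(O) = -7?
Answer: 2*I*√223 ≈ 29.866*I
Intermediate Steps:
f = 5 (f = (-16 - 1*4)/(-20) + 4 = (-16 - 4)*(-1/20) + 4 = -20*(-1/20) + 4 = 1 + 4 = 5)
F(G) = -5 (F(G) = 5/(-1) = 5*(-1) = -5)
√(-887 + F(C(-2)/3)) = √(-887 - 5) = √(-892) = 2*I*√223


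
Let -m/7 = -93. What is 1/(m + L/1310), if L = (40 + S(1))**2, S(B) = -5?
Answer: 262/170807 ≈ 0.0015339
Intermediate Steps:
m = 651 (m = -7*(-93) = 651)
L = 1225 (L = (40 - 5)**2 = 35**2 = 1225)
1/(m + L/1310) = 1/(651 + 1225/1310) = 1/(651 + 1225*(1/1310)) = 1/(651 + 245/262) = 1/(170807/262) = 262/170807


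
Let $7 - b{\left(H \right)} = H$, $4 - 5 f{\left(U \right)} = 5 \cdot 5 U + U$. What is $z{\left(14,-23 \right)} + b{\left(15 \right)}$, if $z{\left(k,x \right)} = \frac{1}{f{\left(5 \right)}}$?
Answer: $- \frac{1013}{126} \approx -8.0397$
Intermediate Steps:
$f{\left(U \right)} = \frac{4}{5} - \frac{26 U}{5}$ ($f{\left(U \right)} = \frac{4}{5} - \frac{5 \cdot 5 U + U}{5} = \frac{4}{5} - \frac{25 U + U}{5} = \frac{4}{5} - \frac{26 U}{5}$)
$b{\left(H \right)} = 7 - H$
$z{\left(k,x \right)} = - \frac{5}{126}$ ($z{\left(k,x \right)} = \frac{1}{\frac{4}{5} - 26} = \frac{1}{- \frac{126}{5}} = - \frac{5}{126}$)
$z{\left(14,-23 \right)} + b{\left(15 \right)} = - \frac{5}{126} + \left(7 - 15\right) = - \frac{5}{126} - 8 = - \frac{1013}{126}$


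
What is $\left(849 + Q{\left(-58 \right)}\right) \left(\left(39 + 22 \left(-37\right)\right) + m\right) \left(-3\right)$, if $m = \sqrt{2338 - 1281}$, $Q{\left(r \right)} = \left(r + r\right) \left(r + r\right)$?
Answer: $33259125 - 42915 \sqrt{1057} \approx 3.1864 \cdot 10^{7}$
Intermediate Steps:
$Q{\left(r \right)} = 4 r^{2}$ ($Q{\left(r \right)} = 2 r 2 r = 4 r^{2}$)
$m = \sqrt{1057} \approx 32.512$
$\left(849 + Q{\left(-58 \right)}\right) \left(\left(39 + 22 \left(-37\right)\right) + m\right) \left(-3\right) = \left(849 + 4 \left(-58\right)^{2}\right) \left(\left(39 + 22 \left(-37\right)\right) + \sqrt{1057}\right) \left(-3\right) = \left(849 + 4 \cdot 3364\right) \left(\left(39 - 814\right) + \sqrt{1057}\right) \left(-3\right) = \left(849 + 13456\right) \left(-775 + \sqrt{1057}\right) \left(-3\right) = 14305 \left(-775 + \sqrt{1057}\right) \left(-3\right) = \left(-11086375 + 14305 \sqrt{1057}\right) \left(-3\right) = 33259125 - 42915 \sqrt{1057}$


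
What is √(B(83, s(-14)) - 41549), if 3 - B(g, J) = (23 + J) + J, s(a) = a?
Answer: I*√41541 ≈ 203.82*I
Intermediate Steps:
B(g, J) = -20 - 2*J (B(g, J) = 3 - ((23 + J) + J) = 3 - (23 + 2*J) = 3 + (-23 - 2*J) = -20 - 2*J)
√(B(83, s(-14)) - 41549) = √((-20 - 2*(-14)) - 41549) = √((-20 + 28) - 41549) = √(8 - 41549) = √(-41541) = I*√41541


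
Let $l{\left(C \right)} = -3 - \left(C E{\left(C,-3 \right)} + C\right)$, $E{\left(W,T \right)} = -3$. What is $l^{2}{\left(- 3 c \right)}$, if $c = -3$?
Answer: $225$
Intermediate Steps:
$l{\left(C \right)} = -3 + 2 C$ ($l{\left(C \right)} = -3 - \left(C \left(-3\right) + C\right) = -3 - \left(- 3 C + C\right) = -3 - - 2 C = -3 + 2 C$)
$l^{2}{\left(- 3 c \right)} = \left(-3 + 2 \left(\left(-3\right) \left(-3\right)\right)\right)^{2} = \left(-3 + 2 \cdot 9\right)^{2} = \left(-3 + 18\right)^{2} = 15^{2} = 225$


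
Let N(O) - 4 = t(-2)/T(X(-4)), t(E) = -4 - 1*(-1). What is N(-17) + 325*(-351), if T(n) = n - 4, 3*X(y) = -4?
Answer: -1825127/16 ≈ -1.1407e+5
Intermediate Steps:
X(y) = -4/3 (X(y) = (⅓)*(-4) = -4/3)
T(n) = -4 + n
t(E) = -3 (t(E) = -4 + 1 = -3)
N(O) = 73/16 (N(O) = 4 - 3/(-4 - 4/3) = 4 - 3/(-16/3) = 4 - 3*(-3/16) = 4 + 9/16 = 73/16)
N(-17) + 325*(-351) = 73/16 + 325*(-351) = 73/16 - 114075 = -1825127/16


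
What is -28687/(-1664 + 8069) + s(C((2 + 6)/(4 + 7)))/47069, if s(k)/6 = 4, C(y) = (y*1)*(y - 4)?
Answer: -1350114683/301476945 ≈ -4.4783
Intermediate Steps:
C(y) = y*(-4 + y)
s(k) = 24 (s(k) = 6*4 = 24)
-28687/(-1664 + 8069) + s(C((2 + 6)/(4 + 7)))/47069 = -28687/(-1664 + 8069) + 24/47069 = -28687/6405 + 24*(1/47069) = -28687*1/6405 + 24/47069 = -28687/6405 + 24/47069 = -1350114683/301476945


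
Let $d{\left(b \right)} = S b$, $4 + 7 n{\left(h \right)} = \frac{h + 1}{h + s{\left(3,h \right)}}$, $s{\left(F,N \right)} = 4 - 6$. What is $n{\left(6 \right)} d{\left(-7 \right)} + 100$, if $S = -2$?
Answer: $\frac{191}{2} \approx 95.5$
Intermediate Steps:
$s{\left(F,N \right)} = -2$ ($s{\left(F,N \right)} = 4 - 6 = -2$)
$n{\left(h \right)} = - \frac{4}{7} + \frac{1 + h}{7 \left(-2 + h\right)}$ ($n{\left(h \right)} = - \frac{4}{7} + \frac{\left(h + 1\right) \frac{1}{h - 2}}{7} = - \frac{4}{7} + \frac{\left(1 + h\right) \frac{1}{-2 + h}}{7} = - \frac{4}{7} + \frac{\frac{1}{-2 + h} \left(1 + h\right)}{7} = - \frac{4}{7} + \frac{1 + h}{7 \left(-2 + h\right)}$)
$d{\left(b \right)} = - 2 b$
$n{\left(6 \right)} d{\left(-7 \right)} + 100 = \frac{3 \left(3 - 6\right)}{7 \left(-2 + 6\right)} \left(\left(-2\right) \left(-7\right)\right) + 100 = \frac{3 \left(3 - 6\right)}{7 \cdot 4} \cdot 14 + 100 = \frac{3}{7} \cdot \frac{1}{4} \left(-3\right) 14 + 100 = \left(- \frac{9}{28}\right) 14 + 100 = - \frac{9}{2} + 100 = \frac{191}{2}$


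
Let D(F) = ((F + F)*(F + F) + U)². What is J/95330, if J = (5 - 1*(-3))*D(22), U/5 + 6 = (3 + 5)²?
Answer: 19820304/47665 ≈ 415.83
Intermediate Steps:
U = 290 (U = -30 + 5*(3 + 5)² = -30 + 5*8² = -30 + 5*64 = -30 + 320 = 290)
D(F) = (290 + 4*F²)² (D(F) = ((F + F)*(F + F) + 290)² = ((2*F)*(2*F) + 290)² = (4*F² + 290)² = (290 + 4*F²)²)
J = 39640608 (J = (5 - 1*(-3))*(4*(145 + 2*22²)²) = (5 + 3)*(4*(145 + 2*484)²) = 8*(4*(145 + 968)²) = 8*(4*1113²) = 8*(4*1238769) = 8*4955076 = 39640608)
J/95330 = 39640608/95330 = 39640608*(1/95330) = 19820304/47665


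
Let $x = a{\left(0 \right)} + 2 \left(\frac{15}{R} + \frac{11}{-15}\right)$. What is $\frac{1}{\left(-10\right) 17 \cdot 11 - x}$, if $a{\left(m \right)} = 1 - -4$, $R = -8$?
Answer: $- \frac{60}{112187} \approx -0.00053482$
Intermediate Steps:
$a{\left(m \right)} = 5$ ($a{\left(m \right)} = 1 + 4 = 5$)
$x = - \frac{13}{60}$ ($x = 5 + 2 \left(\frac{15}{-8} + \frac{11}{-15}\right) = 5 + 2 \left(15 \left(- \frac{1}{8}\right) + 11 \left(- \frac{1}{15}\right)\right) = 5 + 2 \left(- \frac{15}{8} - \frac{11}{15}\right) = 5 + 2 \left(- \frac{313}{120}\right) = 5 - \frac{313}{60} = - \frac{13}{60} \approx -0.21667$)
$\frac{1}{\left(-10\right) 17 \cdot 11 - x} = \frac{1}{\left(-10\right) 17 \cdot 11 - - \frac{13}{60}} = \frac{1}{\left(-170\right) 11 + \frac{13}{60}} = \frac{1}{-1870 + \frac{13}{60}} = \frac{1}{- \frac{112187}{60}} = - \frac{60}{112187}$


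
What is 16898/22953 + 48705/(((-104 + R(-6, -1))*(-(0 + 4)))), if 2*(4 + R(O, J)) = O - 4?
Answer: 160794823/1482108 ≈ 108.49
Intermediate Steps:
R(O, J) = -6 + O/2 (R(O, J) = -4 + (O - 4)/2 = -4 + (-4 + O)/2 = -4 + (-2 + O/2) = -6 + O/2)
16898/22953 + 48705/(((-104 + R(-6, -1))*(-(0 + 4)))) = 16898/22953 + 48705/(((-104 + (-6 + (½)*(-6)))*(-(0 + 4)))) = 16898*(1/22953) + 48705/(((-104 + (-6 - 3))*(-1*4))) = 2414/3279 + 48705/(((-104 - 9)*(-4))) = 2414/3279 + 48705/((-113*(-4))) = 2414/3279 + 48705/452 = 160794823/1482108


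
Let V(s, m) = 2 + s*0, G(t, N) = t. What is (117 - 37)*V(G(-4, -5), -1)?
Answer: 160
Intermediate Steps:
V(s, m) = 2 (V(s, m) = 2 + 0 = 2)
(117 - 37)*V(G(-4, -5), -1) = (117 - 37)*2 = 80*2 = 160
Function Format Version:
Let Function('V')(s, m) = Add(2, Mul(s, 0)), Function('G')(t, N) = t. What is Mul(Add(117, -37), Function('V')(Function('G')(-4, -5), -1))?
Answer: 160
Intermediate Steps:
Function('V')(s, m) = 2 (Function('V')(s, m) = Add(2, 0) = 2)
Mul(Add(117, -37), Function('V')(Function('G')(-4, -5), -1)) = Mul(Add(117, -37), 2) = Mul(80, 2) = 160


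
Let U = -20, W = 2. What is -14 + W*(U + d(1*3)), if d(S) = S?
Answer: -48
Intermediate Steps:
-14 + W*(U + d(1*3)) = -14 + 2*(-20 + 1*3) = -14 + 2*(-20 + 3) = -14 + 2*(-17) = -14 - 34 = -48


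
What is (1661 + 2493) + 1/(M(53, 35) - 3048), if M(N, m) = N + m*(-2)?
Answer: 12732009/3065 ≈ 4154.0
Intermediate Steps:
M(N, m) = N - 2*m
(1661 + 2493) + 1/(M(53, 35) - 3048) = (1661 + 2493) + 1/((53 - 2*35) - 3048) = 4154 + 1/((53 - 70) - 3048) = 4154 + 1/(-17 - 3048) = 4154 + 1/(-3065) = 4154 - 1/3065 = 12732009/3065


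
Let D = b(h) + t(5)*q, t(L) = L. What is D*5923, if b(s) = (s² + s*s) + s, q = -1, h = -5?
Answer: 236920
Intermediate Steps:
b(s) = s + 2*s² (b(s) = (s² + s²) + s = 2*s² + s = s + 2*s²)
D = 40 (D = -5*(1 + 2*(-5)) + 5*(-1) = -5*(1 - 10) - 5 = -5*(-9) - 5 = 45 - 5 = 40)
D*5923 = 40*5923 = 236920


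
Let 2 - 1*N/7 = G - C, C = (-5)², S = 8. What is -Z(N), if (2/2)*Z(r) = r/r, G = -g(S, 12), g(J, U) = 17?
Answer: -1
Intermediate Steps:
G = -17 (G = -1*17 = -17)
C = 25
N = 308 (N = 14 - 7*(-17 - 1*25) = 14 - 7*(-17 - 25) = 14 - 7*(-42) = 14 + 294 = 308)
Z(r) = 1 (Z(r) = r/r = 1)
-Z(N) = -1*1 = -1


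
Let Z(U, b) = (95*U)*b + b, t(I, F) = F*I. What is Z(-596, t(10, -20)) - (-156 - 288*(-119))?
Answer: 11289684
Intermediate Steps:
Z(U, b) = b + 95*U*b (Z(U, b) = 95*U*b + b = b + 95*U*b)
Z(-596, t(10, -20)) - (-156 - 288*(-119)) = (-20*10)*(1 + 95*(-596)) - (-156 - 288*(-119)) = -200*(1 - 56620) - (-156 + 34272) = -200*(-56619) - 1*34116 = 11323800 - 34116 = 11289684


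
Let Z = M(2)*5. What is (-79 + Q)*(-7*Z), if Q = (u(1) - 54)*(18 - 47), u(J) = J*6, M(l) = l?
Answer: -91910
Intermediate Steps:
u(J) = 6*J
Q = 1392 (Q = (6*1 - 54)*(18 - 47) = (6 - 54)*(-29) = -48*(-29) = 1392)
Z = 10 (Z = 2*5 = 10)
(-79 + Q)*(-7*Z) = (-79 + 1392)*(-7*10) = 1313*(-70) = -91910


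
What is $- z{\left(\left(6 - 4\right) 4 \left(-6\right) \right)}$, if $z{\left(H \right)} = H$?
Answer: $48$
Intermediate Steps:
$- z{\left(\left(6 - 4\right) 4 \left(-6\right) \right)} = - \left(6 - 4\right) 4 \left(-6\right) = - 2 \cdot 4 \left(-6\right) = - 8 \left(-6\right) = \left(-1\right) \left(-48\right) = 48$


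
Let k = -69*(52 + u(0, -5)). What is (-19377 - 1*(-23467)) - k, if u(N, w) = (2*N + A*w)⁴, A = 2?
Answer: 697678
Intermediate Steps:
u(N, w) = (2*N + 2*w)⁴
k = -693588 (k = -69*(52 + 16*(0 - 5)⁴) = -69*(52 + 16*(-5)⁴) = -69*(52 + 16*625) = -69*(52 + 10000) = -69*10052 = -693588)
(-19377 - 1*(-23467)) - k = (-19377 - 1*(-23467)) - 1*(-693588) = (-19377 + 23467) + 693588 = 4090 + 693588 = 697678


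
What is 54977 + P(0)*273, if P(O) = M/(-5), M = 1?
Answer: 274612/5 ≈ 54922.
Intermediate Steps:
P(O) = -⅕ (P(O) = 1/(-5) = 1*(-⅕) = -⅕)
54977 + P(0)*273 = 54977 - ⅕*273 = 54977 - 273/5 = 274612/5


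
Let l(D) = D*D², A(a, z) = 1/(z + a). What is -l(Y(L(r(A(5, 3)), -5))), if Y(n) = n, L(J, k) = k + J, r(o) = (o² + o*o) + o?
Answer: 3723875/32768 ≈ 113.64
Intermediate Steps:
A(a, z) = 1/(a + z)
r(o) = o + 2*o² (r(o) = (o² + o²) + o = 2*o² + o = o + 2*o²)
L(J, k) = J + k
l(D) = D³
-l(Y(L(r(A(5, 3)), -5))) = -((1 + 2/(5 + 3))/(5 + 3) - 5)³ = -((1 + 2/8)/8 - 5)³ = -((1 + 2*(⅛))/8 - 5)³ = -((1 + ¼)/8 - 5)³ = -((⅛)*(5/4) - 5)³ = -(5/32 - 5)³ = -(-155/32)³ = -1*(-3723875/32768) = 3723875/32768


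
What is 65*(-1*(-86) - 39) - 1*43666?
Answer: -40611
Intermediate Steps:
65*(-1*(-86) - 39) - 1*43666 = 65*(86 - 39) - 43666 = 65*47 - 43666 = 3055 - 43666 = -40611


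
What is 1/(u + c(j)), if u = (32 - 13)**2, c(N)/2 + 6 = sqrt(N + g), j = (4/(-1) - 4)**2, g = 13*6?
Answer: 349/121233 - 2*sqrt(142)/121233 ≈ 0.0026822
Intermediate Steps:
g = 78
j = 64 (j = (4*(-1) - 4)**2 = (-4 - 4)**2 = (-8)**2 = 64)
c(N) = -12 + 2*sqrt(78 + N) (c(N) = -12 + 2*sqrt(N + 78) = -12 + 2*sqrt(78 + N))
u = 361 (u = 19**2 = 361)
1/(u + c(j)) = 1/(361 + (-12 + 2*sqrt(78 + 64))) = 1/(361 + (-12 + 2*sqrt(142))) = 1/(349 + 2*sqrt(142))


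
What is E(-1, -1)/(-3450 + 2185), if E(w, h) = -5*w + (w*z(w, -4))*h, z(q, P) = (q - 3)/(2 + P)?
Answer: -7/1265 ≈ -0.0055336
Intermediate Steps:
z(q, P) = (-3 + q)/(2 + P)
E(w, h) = -5*w + h*w*(3/2 - w/2) (E(w, h) = -5*w + (w*((-3 + w)/(2 - 4)))*h = -5*w + (w*((-3 + w)/(-2)))*h = -5*w + (w*(-(-3 + w)/2))*h = -5*w + (w*(3/2 - w/2))*h = -5*w + h*w*(3/2 - w/2))
E(-1, -1)/(-3450 + 2185) = ((½)*(-1)*(-10 - (3 - 1*(-1))))/(-3450 + 2185) = ((½)*(-1)*(-10 - (3 + 1)))/(-1265) = ((½)*(-1)*(-10 - 1*4))*(-1/1265) = ((½)*(-1)*(-10 - 4))*(-1/1265) = ((½)*(-1)*(-14))*(-1/1265) = 7*(-1/1265) = -7/1265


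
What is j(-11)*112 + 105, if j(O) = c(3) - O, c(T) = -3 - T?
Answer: 665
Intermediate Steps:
j(O) = -6 - O (j(O) = (-3 - 1*3) - O = (-3 - 3) - O = -6 - O)
j(-11)*112 + 105 = (-6 - 1*(-11))*112 + 105 = (-6 + 11)*112 + 105 = 5*112 + 105 = 560 + 105 = 665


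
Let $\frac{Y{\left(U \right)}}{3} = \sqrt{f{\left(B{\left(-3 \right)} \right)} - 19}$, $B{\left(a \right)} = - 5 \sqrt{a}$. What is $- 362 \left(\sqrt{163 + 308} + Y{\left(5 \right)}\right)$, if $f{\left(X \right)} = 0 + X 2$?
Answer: $- 1086 \sqrt{-19 - 10 i \sqrt{3}} - 362 \sqrt{471} \approx -9845.5 + 5134.7 i$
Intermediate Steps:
$f{\left(X \right)} = 2 X$ ($f{\left(X \right)} = 0 + 2 X = 2 X$)
$Y{\left(U \right)} = 3 \sqrt{-19 - 10 i \sqrt{3}}$ ($Y{\left(U \right)} = 3 \sqrt{2 \left(- 5 \sqrt{-3}\right) - 19} = 3 \sqrt{2 \left(- 5 i \sqrt{3}\right) - 19} = 3 \sqrt{- 10 i \sqrt{3} - 19} = 3 \sqrt{-19 - 10 i \sqrt{3}}$)
$- 362 \left(\sqrt{163 + 308} + Y{\left(5 \right)}\right) = - 362 \left(\sqrt{163 + 308} + 3 \sqrt{-19 - 10 i \sqrt{3}}\right) = - 362 \left(\sqrt{471} + 3 \sqrt{-19 - 10 i \sqrt{3}}\right) = - 1086 \sqrt{-19 - 10 i \sqrt{3}} - 362 \sqrt{471}$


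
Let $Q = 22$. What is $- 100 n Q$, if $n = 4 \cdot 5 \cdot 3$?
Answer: $-132000$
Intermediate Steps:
$n = 60$ ($n = 20 \cdot 3 = 60$)
$- 100 n Q = \left(-100\right) 60 \cdot 22 = \left(-6000\right) 22 = -132000$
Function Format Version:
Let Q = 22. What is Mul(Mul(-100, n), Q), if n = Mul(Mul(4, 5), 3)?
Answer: -132000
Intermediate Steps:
n = 60 (n = Mul(20, 3) = 60)
Mul(Mul(-100, n), Q) = Mul(Mul(-100, 60), 22) = Mul(-6000, 22) = -132000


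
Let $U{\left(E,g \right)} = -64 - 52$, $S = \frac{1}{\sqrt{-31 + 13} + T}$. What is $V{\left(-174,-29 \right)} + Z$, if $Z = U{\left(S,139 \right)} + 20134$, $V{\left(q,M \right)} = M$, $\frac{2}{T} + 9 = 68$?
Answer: $19989$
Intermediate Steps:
$T = \frac{2}{59}$ ($T = \frac{2}{-9 + 68} = \frac{2}{59} \approx 0.033898$)
$S = \frac{1}{\frac{2}{59} + 3 i \sqrt{2}}$ ($S = \frac{1}{\sqrt{-31 + 13} + \frac{2}{59}} = \frac{1}{\sqrt{-18} + \frac{2}{59}} = \frac{1}{3 i \sqrt{2} + \frac{2}{59}} = \frac{1}{\frac{2}{59} + 3 i \sqrt{2}} \approx 0.001883 - 0.23569 i$)
$U{\left(E,g \right)} = -116$ ($U{\left(E,g \right)} = -64 - 52 = -116$)
$Z = 20018$ ($Z = -116 + 20134 = 20018$)
$V{\left(-174,-29 \right)} + Z = -29 + 20018 = 19989$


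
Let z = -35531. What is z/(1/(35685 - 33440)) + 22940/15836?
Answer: -8535079010/107 ≈ -7.9767e+7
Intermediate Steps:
z/(1/(35685 - 33440)) + 22940/15836 = -35531/(1/(35685 - 33440)) + 22940/15836 = -35531/(1/2245) + 22940*(1/15836) = -35531/1/2245 + 155/107 = -35531*2245 + 155/107 = -79767095 + 155/107 = -8535079010/107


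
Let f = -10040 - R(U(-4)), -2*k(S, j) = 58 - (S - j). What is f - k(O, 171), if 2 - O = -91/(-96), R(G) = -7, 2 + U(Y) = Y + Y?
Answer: -1904453/192 ≈ -9919.0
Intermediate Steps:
U(Y) = -2 + 2*Y (U(Y) = -2 + (Y + Y) = -2 + 2*Y)
O = 101/96 (O = 2 - (-91)/(-96) = 2 - (-91)*(-1)/96 = 2 - 1*91/96 = 2 - 91/96 = 101/96 ≈ 1.0521)
k(S, j) = -29 + S/2 - j/2 (k(S, j) = -(58 - (S - j))/2 = -(58 + (j - S))/2 = -(58 + j - S)/2 = -29 + S/2 - j/2)
f = -10033 (f = -10040 - 1*(-7) = -10040 + 7 = -10033)
f - k(O, 171) = -10033 - (-29 + (½)*(101/96) - ½*171) = -10033 - (-29 + 101/192 - 171/2) = -10033 - 1*(-21883/192) = -10033 + 21883/192 = -1904453/192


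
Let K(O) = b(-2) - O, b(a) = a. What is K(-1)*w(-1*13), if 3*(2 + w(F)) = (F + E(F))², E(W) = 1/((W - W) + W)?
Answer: -27886/507 ≈ -55.002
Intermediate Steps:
K(O) = -2 - O
E(W) = 1/W (E(W) = 1/(0 + W) = 1/W)
w(F) = -2 + (F + 1/F)²/3
K(-1)*w(-1*13) = (-2 - 1*(-1))*((1 + (-1*13)⁴ - 4*(-1*13)²)/(3*(-1*13)²)) = (-2 + 1)*((⅓)*(1 + (-13)⁴ - 4*(-13)²)/(-13)²) = -(1 + 28561 - 4*169)/(3*169) = -(1 + 28561 - 676)/(3*169) = -27886/(3*169) = -1*27886/507 = -27886/507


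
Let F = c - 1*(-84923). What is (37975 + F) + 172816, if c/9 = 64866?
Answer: 879508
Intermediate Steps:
c = 583794 (c = 9*64866 = 583794)
F = 668717 (F = 583794 - 1*(-84923) = 583794 + 84923 = 668717)
(37975 + F) + 172816 = (37975 + 668717) + 172816 = 706692 + 172816 = 879508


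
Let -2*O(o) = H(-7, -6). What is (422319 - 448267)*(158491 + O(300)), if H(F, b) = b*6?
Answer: -4112991532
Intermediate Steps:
H(F, b) = 6*b
O(o) = 18 (O(o) = -3*(-6) = -½*(-36) = 18)
(422319 - 448267)*(158491 + O(300)) = (422319 - 448267)*(158491 + 18) = -25948*158509 = -4112991532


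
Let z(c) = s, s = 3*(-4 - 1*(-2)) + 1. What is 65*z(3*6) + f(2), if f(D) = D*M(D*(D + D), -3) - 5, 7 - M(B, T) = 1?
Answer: -318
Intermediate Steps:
s = -5 (s = 3*(-4 + 2) + 1 = 3*(-2) + 1 = -6 + 1 = -5)
z(c) = -5
M(B, T) = 6 (M(B, T) = 7 - 1*1 = 7 - 1 = 6)
f(D) = -5 + 6*D (f(D) = D*6 - 5 = 6*D - 5 = -5 + 6*D)
65*z(3*6) + f(2) = 65*(-5) + (-5 + 6*2) = -325 + (-5 + 12) = -325 + 7 = -318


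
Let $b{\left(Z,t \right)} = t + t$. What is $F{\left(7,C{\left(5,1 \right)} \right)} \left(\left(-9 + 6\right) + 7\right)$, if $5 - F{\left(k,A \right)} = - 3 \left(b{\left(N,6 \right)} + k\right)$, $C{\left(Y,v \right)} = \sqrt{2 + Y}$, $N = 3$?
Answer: $248$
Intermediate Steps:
$b{\left(Z,t \right)} = 2 t$
$F{\left(k,A \right)} = 41 + 3 k$ ($F{\left(k,A \right)} = 5 - - 3 \left(2 \cdot 6 + k\right) = 5 - - 3 \left(12 + k\right) = 5 - \left(-36 - 3 k\right) = 5 + \left(36 + 3 k\right) = 41 + 3 k$)
$F{\left(7,C{\left(5,1 \right)} \right)} \left(\left(-9 + 6\right) + 7\right) = \left(41 + 3 \cdot 7\right) \left(\left(-9 + 6\right) + 7\right) = \left(41 + 21\right) \left(-3 + 7\right) = 62 \cdot 4 = 248$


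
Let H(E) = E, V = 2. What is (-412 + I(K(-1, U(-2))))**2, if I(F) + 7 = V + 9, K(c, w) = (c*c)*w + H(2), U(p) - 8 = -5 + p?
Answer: 166464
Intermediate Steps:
U(p) = 3 + p (U(p) = 8 + (-5 + p) = 3 + p)
K(c, w) = 2 + w*c**2 (K(c, w) = (c*c)*w + 2 = c**2*w + 2 = w*c**2 + 2 = 2 + w*c**2)
I(F) = 4 (I(F) = -7 + (2 + 9) = -7 + 11 = 4)
(-412 + I(K(-1, U(-2))))**2 = (-412 + 4)**2 = (-408)**2 = 166464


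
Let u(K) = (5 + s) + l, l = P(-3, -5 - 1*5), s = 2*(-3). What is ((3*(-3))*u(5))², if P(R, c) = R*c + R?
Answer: 54756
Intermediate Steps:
s = -6
P(R, c) = R + R*c
l = 27 (l = -3*(1 + (-5 - 1*5)) = -3*(1 + (-5 - 5)) = -3*(1 - 10) = -3*(-9) = 27)
u(K) = 26 (u(K) = (5 - 6) + 27 = -1 + 27 = 26)
((3*(-3))*u(5))² = ((3*(-3))*26)² = (-9*26)² = (-234)² = 54756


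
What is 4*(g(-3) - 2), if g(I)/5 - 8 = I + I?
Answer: 32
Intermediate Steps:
g(I) = 40 + 10*I (g(I) = 40 + 5*(I + I) = 40 + 5*(2*I) = 40 + 10*I)
4*(g(-3) - 2) = 4*((40 + 10*(-3)) - 2) = 4*((40 - 30) - 2) = 4*(10 - 2) = 4*8 = 32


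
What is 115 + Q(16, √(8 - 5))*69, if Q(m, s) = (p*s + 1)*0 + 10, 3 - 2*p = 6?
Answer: 805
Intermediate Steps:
p = -3/2 (p = 3/2 - ½*6 = 3/2 - 3 = -3/2 ≈ -1.5000)
Q(m, s) = 10 (Q(m, s) = (-3*s/2 + 1)*0 + 10 = (1 - 3*s/2)*0 + 10 = 0 + 10 = 10)
115 + Q(16, √(8 - 5))*69 = 115 + 10*69 = 115 + 690 = 805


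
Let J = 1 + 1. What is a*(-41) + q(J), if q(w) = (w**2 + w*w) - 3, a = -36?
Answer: 1481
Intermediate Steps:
J = 2
q(w) = -3 + 2*w**2 (q(w) = (w**2 + w**2) - 3 = 2*w**2 - 3 = -3 + 2*w**2)
a*(-41) + q(J) = -36*(-41) + (-3 + 2*2**2) = 1476 + (-3 + 2*4) = 1476 + (-3 + 8) = 1476 + 5 = 1481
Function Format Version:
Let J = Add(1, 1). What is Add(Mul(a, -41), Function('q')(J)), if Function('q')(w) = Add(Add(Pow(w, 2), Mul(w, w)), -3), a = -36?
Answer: 1481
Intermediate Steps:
J = 2
Function('q')(w) = Add(-3, Mul(2, Pow(w, 2))) (Function('q')(w) = Add(Add(Pow(w, 2), Pow(w, 2)), -3) = Add(Mul(2, Pow(w, 2)), -3) = Add(-3, Mul(2, Pow(w, 2))))
Add(Mul(a, -41), Function('q')(J)) = Add(Mul(-36, -41), Add(-3, Mul(2, Pow(2, 2)))) = Add(1476, Add(-3, Mul(2, 4))) = Add(1476, Add(-3, 8)) = Add(1476, 5) = 1481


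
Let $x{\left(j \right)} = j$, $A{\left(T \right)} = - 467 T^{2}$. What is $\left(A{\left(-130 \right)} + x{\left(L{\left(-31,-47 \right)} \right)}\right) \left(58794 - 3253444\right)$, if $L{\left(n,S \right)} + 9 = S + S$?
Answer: $25213465243950$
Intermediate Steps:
$L{\left(n,S \right)} = -9 + 2 S$ ($L{\left(n,S \right)} = -9 + \left(S + S\right) = -9 + 2 S$)
$\left(A{\left(-130 \right)} + x{\left(L{\left(-31,-47 \right)} \right)}\right) \left(58794 - 3253444\right) = \left(- 467 \left(-130\right)^{2} + \left(-9 + 2 \left(-47\right)\right)\right) \left(58794 - 3253444\right) = \left(\left(-467\right) 16900 - 103\right) \left(-3194650\right) = \left(-7892300 - 103\right) \left(-3194650\right) = \left(-7892403\right) \left(-3194650\right) = 25213465243950$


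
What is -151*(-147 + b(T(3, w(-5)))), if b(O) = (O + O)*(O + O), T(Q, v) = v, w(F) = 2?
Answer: 19781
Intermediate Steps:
b(O) = 4*O² (b(O) = (2*O)*(2*O) = 4*O²)
-151*(-147 + b(T(3, w(-5)))) = -151*(-147 + 4*2²) = -151*(-147 + 4*4) = -151*(-147 + 16) = -151*(-131) = 19781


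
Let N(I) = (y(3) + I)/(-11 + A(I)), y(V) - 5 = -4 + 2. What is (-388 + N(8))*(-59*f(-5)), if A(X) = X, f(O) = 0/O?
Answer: 0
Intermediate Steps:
f(O) = 0
y(V) = 3 (y(V) = 5 + (-4 + 2) = 5 - 2 = 3)
N(I) = (3 + I)/(-11 + I)
(-388 + N(8))*(-59*f(-5)) = (-388 + (3 + 8)/(-11 + 8))*(-59*0) = (-388 + 11/(-3))*0 = (-388 - ⅓*11)*0 = (-388 - 11/3)*0 = -1175/3*0 = 0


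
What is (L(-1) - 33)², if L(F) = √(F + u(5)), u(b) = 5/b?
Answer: 1089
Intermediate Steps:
L(F) = √(1 + F) (L(F) = √(F + 5/5) = √(F + 5*(⅕)) = √(F + 1) = √(1 + F))
(L(-1) - 33)² = (√(1 - 1) - 33)² = (√0 - 33)² = (0 - 33)² = (-33)² = 1089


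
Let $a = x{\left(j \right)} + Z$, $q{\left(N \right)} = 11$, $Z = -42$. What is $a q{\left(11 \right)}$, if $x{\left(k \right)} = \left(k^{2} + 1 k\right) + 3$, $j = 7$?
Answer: $187$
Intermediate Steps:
$x{\left(k \right)} = 3 + k + k^{2}$ ($x{\left(k \right)} = \left(k^{2} + k\right) + 3 = \left(k + k^{2}\right) + 3 = 3 + k + k^{2}$)
$a = 17$ ($a = \left(3 + 7 + 7^{2}\right) - 42 = \left(3 + 7 + 49\right) - 42 = 59 - 42 = 17$)
$a q{\left(11 \right)} = 17 \cdot 11 = 187$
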